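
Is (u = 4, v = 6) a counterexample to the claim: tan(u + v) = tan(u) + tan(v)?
Yes

Substituting u = 4, v = 6:
LHS = tan(4 + 6) = tan(10) ≈ 0.6484
RHS = tan(4) + tan(6) ≈ 0.8668

Since LHS ≠ RHS, this pair disproves the claim.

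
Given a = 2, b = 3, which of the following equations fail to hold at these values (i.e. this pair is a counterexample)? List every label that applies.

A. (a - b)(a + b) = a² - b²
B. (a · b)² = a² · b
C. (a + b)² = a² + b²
B, C

Evaluating each claim at the given values:
A. LHS = -5, RHS = -5 → holds here (LHS = RHS)
B. LHS = 36, RHS = 12 → fails here (LHS ≠ RHS)
C. LHS = 25, RHS = 13 → fails here (LHS ≠ RHS)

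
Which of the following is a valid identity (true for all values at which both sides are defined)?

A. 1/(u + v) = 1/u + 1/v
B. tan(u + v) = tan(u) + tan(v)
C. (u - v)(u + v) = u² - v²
C

A: fails at (4, 5) — LHS = 1/9, RHS = 9/20.
B: fails at (4, 6) — LHS = tan(10) ≈ 0.6484, RHS = tan(6) + tan(4) ≈ 0.8668.
C: holds — e.g. at (1, 2), both sides equal -3.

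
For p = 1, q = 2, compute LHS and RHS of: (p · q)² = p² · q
LHS = (1 · 2)² = 4
RHS = 1² · 2 = 2

LHS ≠ RHS, so the equation does not hold here.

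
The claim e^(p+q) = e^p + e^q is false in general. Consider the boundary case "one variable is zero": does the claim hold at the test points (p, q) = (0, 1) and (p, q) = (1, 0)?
At (0, 1): LHS = e ≈ 2.718 ≠ RHS = 1 + e ≈ 3.718
At (1, 0): LHS = e ≈ 2.718 ≠ RHS = 1 + e ≈ 3.718

Answer: No, fails at both test points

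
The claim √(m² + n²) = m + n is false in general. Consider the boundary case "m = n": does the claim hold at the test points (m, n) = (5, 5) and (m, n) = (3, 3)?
At (5, 5): LHS = 5·√(2) ≈ 7.071 ≠ RHS = 10
At (3, 3): LHS = 3·√(2) ≈ 4.243 ≠ RHS = 6

Answer: No, fails at both test points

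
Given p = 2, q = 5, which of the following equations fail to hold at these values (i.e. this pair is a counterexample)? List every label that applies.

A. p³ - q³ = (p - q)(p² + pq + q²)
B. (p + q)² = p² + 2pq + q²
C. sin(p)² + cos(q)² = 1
Evaluating each claim at the given values:
A. LHS = -117, RHS = -117 → holds here (LHS = RHS)
B. LHS = 49, RHS = 49 → holds here (LHS = RHS)
C. LHS = cos(5)² + sin(2)² ≈ 0.9073, RHS = 1 → fails here (LHS ≠ RHS)

Answer: C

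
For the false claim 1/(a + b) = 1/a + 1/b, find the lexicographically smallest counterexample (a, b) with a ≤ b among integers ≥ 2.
Substituting (2, 2) into the claim:
LHS = 1/(2 + 2) = 1/4
RHS = 1/2 + 1/2 = 1

Since LHS ≠ RHS, this pair disproves the claim, and no lexicographically smaller pair (a ≤ b, integers ≥ 2) does.

For instance (3, 5) is also a counterexample (LHS = 1/8, RHS = 8/15), but it's lexicographically larger.

Answer: (a, b) = (2, 2)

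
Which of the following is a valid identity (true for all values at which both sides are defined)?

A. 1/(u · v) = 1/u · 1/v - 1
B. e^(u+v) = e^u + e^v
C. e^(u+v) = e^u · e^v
C

A: fails at (3, 5) — LHS = 1/15, RHS = -14/15.
B: fails at (3, 5) — LHS = e^8 ≈ 2981, RHS = e^3 + e^5 ≈ 168.5.
C: holds — e.g. at (6, 7), both sides equal e^13 ≈ 442413.4.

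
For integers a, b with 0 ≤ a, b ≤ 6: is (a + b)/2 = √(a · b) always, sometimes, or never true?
Sometimes true

It holds at (a, b) = (1, 1) (both sides equal 1), but fails at (a, b) = (5, 3) (LHS = 4, RHS = √(15) ≈ 3.873).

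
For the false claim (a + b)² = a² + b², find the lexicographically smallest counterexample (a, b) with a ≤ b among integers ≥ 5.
(a, b) = (5, 5)

Substituting (5, 5) into the claim:
LHS = (5 + 5)² = 100
RHS = 5² + 5² = 50

Since LHS ≠ RHS, this pair disproves the claim, and no lexicographically smaller pair (a ≤ b, integers ≥ 5) does.

For instance (10, 12) is also a counterexample (LHS = 484, RHS = 244), but it's lexicographically larger.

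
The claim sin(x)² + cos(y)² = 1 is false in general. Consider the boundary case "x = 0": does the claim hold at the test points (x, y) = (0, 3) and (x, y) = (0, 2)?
At (0, 3): LHS = cos(3)² ≈ 0.9801 ≠ RHS = 1
At (0, 2): LHS = cos(2)² ≈ 0.1732 ≠ RHS = 1

Answer: No, fails at both test points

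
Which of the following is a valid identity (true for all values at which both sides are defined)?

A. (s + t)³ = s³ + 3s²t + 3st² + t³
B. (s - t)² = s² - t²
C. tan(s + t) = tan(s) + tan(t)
A

A: holds — e.g. at (2, 5), both sides equal 343.
B: fails at (6, 7) — LHS = 1, RHS = -13.
C: fails at (3, 3) — LHS = tan(6) ≈ -0.291, RHS = 2·tan(3) ≈ -0.2851.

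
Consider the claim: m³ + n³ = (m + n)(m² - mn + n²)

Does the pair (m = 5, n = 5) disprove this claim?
Substituting m = 5, n = 5:
LHS = 5³ + 5³ = 250
RHS = (5 + 5)(5² - 5·5 + 5²) = 250

The sides agree, so this pair does not disprove the claim.

Answer: No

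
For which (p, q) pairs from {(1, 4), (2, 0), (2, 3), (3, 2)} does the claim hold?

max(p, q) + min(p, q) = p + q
All pairs

Testing each pair:
(1, 4): LHS = 5, RHS = 5 → holds
(2, 0): LHS = 2, RHS = 2 → holds
(2, 3): LHS = 5, RHS = 5 → holds
(3, 2): LHS = 5, RHS = 5 → holds

Every pair satisfies the claim.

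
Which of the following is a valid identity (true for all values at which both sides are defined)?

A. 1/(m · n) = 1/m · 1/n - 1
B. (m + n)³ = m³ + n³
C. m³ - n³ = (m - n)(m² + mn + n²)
A: fails at (6, 7) — LHS = 1/42, RHS = -41/42.
B: fails at (5, 8) — LHS = 2197, RHS = 637.
C: holds — e.g. at (2, 5), both sides equal -117.

Answer: C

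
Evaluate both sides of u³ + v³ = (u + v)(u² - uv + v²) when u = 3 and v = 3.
LHS = 3³ + 3³ = 54
RHS = (3 + 3)(3² - 3·3 + 3²) = 54

LHS = RHS: the two sides agree.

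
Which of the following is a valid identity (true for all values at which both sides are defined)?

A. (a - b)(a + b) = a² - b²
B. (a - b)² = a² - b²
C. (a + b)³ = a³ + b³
A

A: holds — e.g. at (2, 2), both sides equal 0.
B: fails at (1, 5) — LHS = 16, RHS = -24.
C: fails at (1, 4) — LHS = 125, RHS = 65.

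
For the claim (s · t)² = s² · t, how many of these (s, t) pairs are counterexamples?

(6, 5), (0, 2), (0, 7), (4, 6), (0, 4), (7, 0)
Testing each pair:
(6, 5): LHS = 900, RHS = 180 → counterexample
(0, 2): LHS = 0, RHS = 0 → satisfies claim
(0, 7): LHS = 0, RHS = 0 → satisfies claim
(4, 6): LHS = 576, RHS = 96 → counterexample
(0, 4): LHS = 0, RHS = 0 → satisfies claim
(7, 0): LHS = 0, RHS = 0 → satisfies claim

That makes 2 counterexamples.

Answer: 2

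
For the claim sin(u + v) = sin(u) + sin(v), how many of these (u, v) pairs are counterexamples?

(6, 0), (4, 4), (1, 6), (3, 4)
3

Testing each pair:
(6, 0): LHS = sin(6) ≈ -0.2794, RHS = sin(6) ≈ -0.2794 → satisfies claim
(4, 4): LHS = sin(8) ≈ 0.9894, RHS = 2·sin(4) ≈ -1.514 → counterexample
(1, 6): LHS = sin(7) ≈ 0.657, RHS = sin(6) + sin(1) ≈ 0.5621 → counterexample
(3, 4): LHS = sin(7) ≈ 0.657, RHS = sin(4) + sin(3) ≈ -0.6157 → counterexample

That makes 3 counterexamples.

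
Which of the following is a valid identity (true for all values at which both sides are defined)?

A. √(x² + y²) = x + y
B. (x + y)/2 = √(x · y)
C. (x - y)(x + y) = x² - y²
A: fails at (2, 2) — LHS = 2·√(2) ≈ 2.828, RHS = 4.
B: fails at (4, 5) — LHS = 9/2, RHS = 2·√(5) ≈ 4.472.
C: holds — e.g. at (1, 1), both sides equal 0.

Answer: C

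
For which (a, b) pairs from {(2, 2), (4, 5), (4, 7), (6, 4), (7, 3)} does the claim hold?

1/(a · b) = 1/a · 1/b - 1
Testing each pair:
(2, 2): LHS = 1/4, RHS = -3/4 → fails
(4, 5): LHS = 1/20, RHS = -19/20 → fails
(4, 7): LHS = 1/28, RHS = -27/28 → fails
(6, 4): LHS = 1/24, RHS = -23/24 → fails
(7, 3): LHS = 1/21, RHS = -20/21 → fails

No pair satisfies the claim.

Answer: None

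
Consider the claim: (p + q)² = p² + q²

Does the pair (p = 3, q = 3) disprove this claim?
Substituting p = 3, q = 3:
LHS = (3 + 3)² = 36
RHS = 3² + 3² = 18

Since LHS ≠ RHS, this pair disproves the claim.

Answer: Yes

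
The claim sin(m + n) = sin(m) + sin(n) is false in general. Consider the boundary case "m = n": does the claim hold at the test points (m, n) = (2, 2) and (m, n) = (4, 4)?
At (2, 2): LHS = sin(4) ≈ -0.7568 ≠ RHS = 2·sin(2) ≈ 1.819
At (4, 4): LHS = sin(8) ≈ 0.9894 ≠ RHS = 2·sin(4) ≈ -1.514

Answer: No, fails at both test points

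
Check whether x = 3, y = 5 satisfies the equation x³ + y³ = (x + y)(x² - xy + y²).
Holds

Substituting x = 3, y = 5:

LHS = 3³ + 5³ = 152
RHS = (3 + 5)(3² - 3·5 + 5²) = 152

LHS = RHS, so the equation holds at this point.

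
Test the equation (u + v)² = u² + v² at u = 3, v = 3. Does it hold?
Fails

Substituting u = 3, v = 3:

LHS = (3 + 3)² = 36
RHS = 3² + 3² = 18

LHS ≠ RHS, so the equation does not hold at this point.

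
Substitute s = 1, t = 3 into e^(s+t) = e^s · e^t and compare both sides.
LHS = e^(1+3) = e^4 ≈ 54.6
RHS = e^1 · e^3 = e^4 ≈ 54.6

LHS = RHS: the two sides agree.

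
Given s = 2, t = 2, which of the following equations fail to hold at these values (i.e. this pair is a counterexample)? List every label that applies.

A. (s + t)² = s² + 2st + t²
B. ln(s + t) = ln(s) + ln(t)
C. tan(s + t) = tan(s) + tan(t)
C

Evaluating each claim at the given values:
A. LHS = 16, RHS = 16 → holds here (LHS = RHS)
B. LHS = ln(4) ≈ 1.386, RHS = 2·ln(2) ≈ 1.386 → holds here (LHS = RHS)
C. LHS = tan(4) ≈ 1.158, RHS = 2·tan(2) ≈ -4.37 → fails here (LHS ≠ RHS)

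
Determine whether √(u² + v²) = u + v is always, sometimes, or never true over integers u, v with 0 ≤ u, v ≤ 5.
It holds at (u, v) = (0, 5) (both sides equal 5), but fails at (u, v) = (2, 1) (LHS = √(5) ≈ 2.236, RHS = 3).

Answer: Sometimes true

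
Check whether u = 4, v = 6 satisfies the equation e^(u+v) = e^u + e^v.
Fails

Substituting u = 4, v = 6:

LHS = e^(4+6) = e^10 ≈ 22026.5
RHS = e^4 + e^6 ≈ 458

LHS ≠ RHS, so the equation does not hold at this point.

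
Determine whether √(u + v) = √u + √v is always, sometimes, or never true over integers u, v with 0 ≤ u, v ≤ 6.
It holds at (u, v) = (0, 2) (both sides equal √(2) ≈ 1.414), but fails at (u, v) = (3, 3) (LHS = √(6) ≈ 2.449, RHS = 2·√(3) ≈ 3.464).

Answer: Sometimes true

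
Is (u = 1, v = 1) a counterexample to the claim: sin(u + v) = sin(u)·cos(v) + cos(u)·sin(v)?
No

Substituting u = 1, v = 1:
LHS = sin(1 + 1) = sin(2) ≈ 0.9093
RHS = sin(1)·cos(1) + cos(1)·sin(1) = 2·sin(1)·cos(1) ≈ 0.9093

The sides agree, so this pair does not disprove the claim.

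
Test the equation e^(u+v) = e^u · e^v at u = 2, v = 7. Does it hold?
Substituting u = 2, v = 7:

LHS = e^(2+7) = e^9 ≈ 8103
RHS = e^2 · e^7 = e^9 ≈ 8103

LHS = RHS, so the equation holds at this point.

Answer: Holds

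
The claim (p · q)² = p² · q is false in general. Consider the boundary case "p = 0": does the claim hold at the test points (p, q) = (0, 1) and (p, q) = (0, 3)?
Yes, holds at both test points

At (0, 1): LHS = 0, RHS = 0 → equal
At (0, 3): LHS = 0, RHS = 0 → equal

So the claim does hold at both of these boundary points, even though it is not an identity.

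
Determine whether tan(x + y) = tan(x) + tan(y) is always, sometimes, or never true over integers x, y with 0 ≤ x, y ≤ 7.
Sometimes true

It holds at (x, y) = (4, 0) (both sides equal tan(4) ≈ 1.158), but fails at (x, y) = (5, 1) (LHS = tan(6) ≈ -0.291, RHS = tan(5) + tan(1) ≈ -1.823).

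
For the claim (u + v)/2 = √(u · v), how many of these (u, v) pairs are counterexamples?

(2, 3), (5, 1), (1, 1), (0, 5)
Testing each pair:
(2, 3): LHS = 5/2, RHS = √(6) ≈ 2.449 → counterexample
(5, 1): LHS = 3, RHS = √(5) ≈ 2.236 → counterexample
(1, 1): LHS = 1, RHS = 1 → satisfies claim
(0, 5): LHS = 5/2, RHS = 0 → counterexample

That makes 3 counterexamples.

Answer: 3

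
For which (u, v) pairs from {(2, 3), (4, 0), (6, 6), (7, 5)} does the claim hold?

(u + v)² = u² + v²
(4, 0)

Testing each pair:
(2, 3): LHS = 25, RHS = 13 → fails
(4, 0): LHS = 16, RHS = 16 → holds
(6, 6): LHS = 144, RHS = 72 → fails
(7, 5): LHS = 144, RHS = 74 → fails

1 of 4 pairs satisfies the claim.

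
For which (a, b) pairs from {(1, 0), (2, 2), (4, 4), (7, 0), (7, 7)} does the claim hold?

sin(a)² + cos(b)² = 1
(2, 2), (4, 4), (7, 7)

Testing each pair:
(1, 0): LHS = sin(1)² + 1 ≈ 1.708, RHS = 1 → fails
(2, 2): LHS = cos(2)² + sin(2)² = 1, RHS = 1 → holds
(4, 4): LHS = cos(4)² + sin(4)² = 1, RHS = 1 → holds
(7, 0): LHS = sin(7)² + 1 ≈ 1.432, RHS = 1 → fails
(7, 7): LHS = sin(7)² + cos(7)² = 1, RHS = 1 → holds

3 of 5 pairs satisfy the claim.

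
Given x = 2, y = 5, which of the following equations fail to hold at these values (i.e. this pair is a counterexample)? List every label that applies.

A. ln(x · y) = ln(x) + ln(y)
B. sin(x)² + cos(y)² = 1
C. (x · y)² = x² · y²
B

Evaluating each claim at the given values:
A. LHS = ln(10) ≈ 2.303, RHS = ln(2) + ln(5) ≈ 2.303 → holds here (LHS = RHS)
B. LHS = cos(5)² + sin(2)² ≈ 0.9073, RHS = 1 → fails here (LHS ≠ RHS)
C. LHS = 100, RHS = 100 → holds here (LHS = RHS)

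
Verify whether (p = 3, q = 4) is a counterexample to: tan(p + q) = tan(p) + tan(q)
Yes

Substituting p = 3, q = 4:
LHS = tan(3 + 4) = tan(7) ≈ 0.8714
RHS = tan(3) + tan(4) ≈ 1.015

Since LHS ≠ RHS, this pair disproves the claim.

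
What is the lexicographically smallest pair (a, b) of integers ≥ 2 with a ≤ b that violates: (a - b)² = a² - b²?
(a, b) = (2, 3)

Substituting (2, 3) into the claim:
LHS = (2 - 3)² = 1
RHS = 2² - 3² = -5

Since LHS ≠ RHS, this pair disproves the claim, and no lexicographically smaller pair (a ≤ b, integers ≥ 2) does.

For instance (5, 9) is also a counterexample (LHS = 16, RHS = -56), but it's lexicographically larger.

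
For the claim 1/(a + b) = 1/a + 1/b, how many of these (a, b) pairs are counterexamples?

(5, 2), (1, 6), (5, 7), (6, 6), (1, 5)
5

Testing each pair:
(5, 2): LHS = 1/7, RHS = 7/10 → counterexample
(1, 6): LHS = 1/7, RHS = 7/6 → counterexample
(5, 7): LHS = 1/12, RHS = 12/35 → counterexample
(6, 6): LHS = 1/12, RHS = 1/3 → counterexample
(1, 5): LHS = 1/6, RHS = 6/5 → counterexample

That makes 5 counterexamples.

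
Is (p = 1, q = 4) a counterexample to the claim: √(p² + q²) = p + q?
Yes

Substituting p = 1, q = 4:
LHS = √(1² + 4²) = √(17) ≈ 4.123
RHS = 1 + 4 = 5

Since LHS ≠ RHS, this pair disproves the claim.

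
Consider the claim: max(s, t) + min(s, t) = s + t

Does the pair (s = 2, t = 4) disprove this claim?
No

Substituting s = 2, t = 4:
LHS = max(2, 4) + min(2, 4) = 6
RHS = 2 + 4 = 6

The sides agree, so this pair does not disprove the claim.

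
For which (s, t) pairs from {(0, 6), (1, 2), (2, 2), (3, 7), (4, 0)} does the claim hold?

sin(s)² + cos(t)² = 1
(2, 2)

Testing each pair:
(0, 6): LHS = cos(6)² ≈ 0.9219, RHS = 1 → fails
(1, 2): LHS = cos(2)² + sin(1)² ≈ 0.8813, RHS = 1 → fails
(2, 2): LHS = cos(2)² + sin(2)² = 1, RHS = 1 → holds
(3, 7): LHS = sin(3)² + cos(7)² ≈ 0.5883, RHS = 1 → fails
(4, 0): LHS = sin(4)² + 1 ≈ 1.573, RHS = 1 → fails

1 of 5 pairs satisfies the claim.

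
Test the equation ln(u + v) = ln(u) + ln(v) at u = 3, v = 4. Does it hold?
Fails

Substituting u = 3, v = 4:

LHS = ln(3 + 4) = ln(7) ≈ 1.946
RHS = ln(3) + ln(4) ≈ 2.485

LHS ≠ RHS, so the equation does not hold at this point.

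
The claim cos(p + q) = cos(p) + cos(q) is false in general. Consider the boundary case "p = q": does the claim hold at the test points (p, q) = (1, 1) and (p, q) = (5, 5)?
No, fails at both test points

At (1, 1): LHS = cos(2) ≈ -0.4161 ≠ RHS = 2·cos(1) ≈ 1.081
At (5, 5): LHS = cos(10) ≈ -0.8391 ≠ RHS = 2·cos(5) ≈ 0.5673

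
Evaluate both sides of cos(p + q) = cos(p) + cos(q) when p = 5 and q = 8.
LHS = cos(5 + 8) = cos(13) ≈ 0.9074
RHS = cos(5) + cos(8) ≈ 0.1382

LHS ≠ RHS (they differ by about 0.7693), so the equation does not hold here.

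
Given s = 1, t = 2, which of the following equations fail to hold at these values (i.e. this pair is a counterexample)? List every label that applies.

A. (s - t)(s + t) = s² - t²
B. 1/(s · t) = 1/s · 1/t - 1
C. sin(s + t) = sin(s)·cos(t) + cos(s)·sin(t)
B

Evaluating each claim at the given values:
A. LHS = -3, RHS = -3 → holds here (LHS = RHS)
B. LHS = 1/2, RHS = -1/2 → fails here (LHS ≠ RHS)
C. LHS = sin(3) ≈ 0.1411, RHS = sin(1)·cos(2) + sin(2)·cos(1) ≈ 0.1411 → holds here (LHS = RHS)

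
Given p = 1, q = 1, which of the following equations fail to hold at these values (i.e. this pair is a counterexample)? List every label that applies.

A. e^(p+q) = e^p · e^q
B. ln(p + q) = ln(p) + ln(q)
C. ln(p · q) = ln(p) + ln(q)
Evaluating each claim at the given values:
A. LHS = e^2 ≈ 7.389, RHS = e^2 ≈ 7.389 → holds here (LHS = RHS)
B. LHS = ln(2) ≈ 0.6931, RHS = 0 → fails here (LHS ≠ RHS)
C. LHS = 0, RHS = 0 → holds here (LHS = RHS)

Answer: B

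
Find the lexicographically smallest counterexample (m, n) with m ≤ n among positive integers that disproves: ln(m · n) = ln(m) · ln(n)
(m, n) = (1, 2)

Substituting (1, 2) into the claim:
LHS = ln(1 · 2) = ln(2) ≈ 0.6931
RHS = ln(1) · ln(2) = 0

Since LHS ≠ RHS, this pair disproves the claim, and no lexicographically smaller pair (m ≤ n, positive integers) does.

For instance (4, 8) is also a counterexample (LHS = ln(32) ≈ 3.466, RHS = ln(4)·ln(8) ≈ 2.883), but it's lexicographically larger.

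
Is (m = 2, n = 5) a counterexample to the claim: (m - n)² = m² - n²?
Substituting m = 2, n = 5:
LHS = (2 - 5)² = 9
RHS = 2² - 5² = -21

Since LHS ≠ RHS, this pair disproves the claim.

Answer: Yes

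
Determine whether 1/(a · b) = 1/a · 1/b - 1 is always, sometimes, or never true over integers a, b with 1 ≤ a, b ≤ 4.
Never true

The claim fails for every pair in the range. For instance at (a, b) = (3, 3): LHS = 1/9, RHS = -8/9.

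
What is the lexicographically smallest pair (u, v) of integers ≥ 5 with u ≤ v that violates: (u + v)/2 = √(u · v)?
At (5, 5): both sides equal 5, so it holds there.

Substituting (5, 6) into the claim:
LHS = (5 + 6)/2 = 11/2
RHS = √(5 · 6) = √(30) ≈ 5.477

Since LHS ≠ RHS, this pair disproves the claim, and no lexicographically smaller pair (u ≤ v, integers ≥ 5) does.

For instance (7, 9) is also a counterexample (LHS = 8, RHS = 3·√(7) ≈ 7.937), but it's lexicographically larger.

Answer: (u, v) = (5, 6)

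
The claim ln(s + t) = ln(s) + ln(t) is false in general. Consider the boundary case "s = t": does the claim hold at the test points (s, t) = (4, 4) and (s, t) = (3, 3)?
No, fails at both test points

At (4, 4): LHS = ln(8) ≈ 2.079 ≠ RHS = 2·ln(4) ≈ 2.773
At (3, 3): LHS = ln(6) ≈ 1.792 ≠ RHS = 2·ln(3) ≈ 2.197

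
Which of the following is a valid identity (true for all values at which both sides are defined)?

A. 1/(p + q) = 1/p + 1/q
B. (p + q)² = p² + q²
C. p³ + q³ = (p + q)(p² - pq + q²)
C

A: fails at (2, 5) — LHS = 1/7, RHS = 7/10.
B: fails at (4, 6) — LHS = 100, RHS = 52.
C: holds — e.g. at (2, 5), both sides equal 133.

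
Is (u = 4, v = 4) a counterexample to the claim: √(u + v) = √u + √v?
Substituting u = 4, v = 4:
LHS = √(4 + 4) = 2·√(2) ≈ 2.828
RHS = √4 + √4 = 4

Since LHS ≠ RHS, this pair disproves the claim.

Answer: Yes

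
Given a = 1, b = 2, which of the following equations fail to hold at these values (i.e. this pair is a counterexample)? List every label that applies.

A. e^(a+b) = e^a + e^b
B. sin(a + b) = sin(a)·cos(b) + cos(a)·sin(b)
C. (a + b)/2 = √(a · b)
A, C

Evaluating each claim at the given values:
A. LHS = e^3 ≈ 20.09, RHS = e + e^2 ≈ 10.11 → fails here (LHS ≠ RHS)
B. LHS = sin(3) ≈ 0.1411, RHS = sin(1)·cos(2) + sin(2)·cos(1) ≈ 0.1411 → holds here (LHS = RHS)
C. LHS = 3/2, RHS = √(2) ≈ 1.414 → fails here (LHS ≠ RHS)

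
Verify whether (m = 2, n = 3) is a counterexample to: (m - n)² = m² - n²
Substituting m = 2, n = 3:
LHS = (2 - 3)² = 1
RHS = 2² - 3² = -5

Since LHS ≠ RHS, this pair disproves the claim.

Answer: Yes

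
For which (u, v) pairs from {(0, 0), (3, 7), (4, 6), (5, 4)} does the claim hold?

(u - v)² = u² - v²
Testing each pair:
(0, 0): LHS = 0, RHS = 0 → holds
(3, 7): LHS = 16, RHS = -40 → fails
(4, 6): LHS = 4, RHS = -20 → fails
(5, 4): LHS = 1, RHS = 9 → fails

1 of 4 pairs satisfies the claim.

Answer: (0, 0)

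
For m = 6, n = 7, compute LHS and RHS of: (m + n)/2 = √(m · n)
LHS = (6 + 7)/2 = 13/2
RHS = √(6 · 7) = √(42) ≈ 6.481

LHS ≠ RHS (they differ by about 0.01926), so the equation does not hold here.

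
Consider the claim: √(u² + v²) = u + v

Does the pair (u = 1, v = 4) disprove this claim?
Yes

Substituting u = 1, v = 4:
LHS = √(1² + 4²) = √(17) ≈ 4.123
RHS = 1 + 4 = 5

Since LHS ≠ RHS, this pair disproves the claim.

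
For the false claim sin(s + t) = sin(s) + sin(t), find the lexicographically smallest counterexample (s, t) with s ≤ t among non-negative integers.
(s, t) = (1, 1)

At (0, 1): both sides equal sin(1) ≈ 0.8415, so it holds there.
At (0, 7): both sides equal sin(7) ≈ 0.657, so it holds there.

Substituting (1, 1) into the claim:
LHS = sin(1 + 1) = sin(2) ≈ 0.9093
RHS = sin(1) + sin(1) = 2·sin(1) ≈ 1.683

Since LHS ≠ RHS, this pair disproves the claim, and no lexicographically smaller pair (s ≤ t, non-negative integers) does.

For instance (2, 7) is also a counterexample (LHS = sin(9) ≈ 0.4121, RHS = sin(7) + sin(2) ≈ 1.566), but it's lexicographically larger.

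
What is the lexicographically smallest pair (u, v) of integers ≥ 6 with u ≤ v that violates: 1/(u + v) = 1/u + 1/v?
(u, v) = (6, 6)

Substituting (6, 6) into the claim:
LHS = 1/(6 + 6) = 1/12
RHS = 1/6 + 1/6 = 1/3

Since LHS ≠ RHS, this pair disproves the claim, and no lexicographically smaller pair (u ≤ v, integers ≥ 6) does.

For instance (11, 11) is also a counterexample (LHS = 1/22, RHS = 2/11), but it's lexicographically larger.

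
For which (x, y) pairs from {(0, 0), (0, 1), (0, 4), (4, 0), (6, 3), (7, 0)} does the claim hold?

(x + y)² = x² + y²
(0, 0), (0, 1), (0, 4), (4, 0), (7, 0)

Testing each pair:
(0, 0): LHS = 0, RHS = 0 → holds
(0, 1): LHS = 1, RHS = 1 → holds
(0, 4): LHS = 16, RHS = 16 → holds
(4, 0): LHS = 16, RHS = 16 → holds
(6, 3): LHS = 81, RHS = 45 → fails
(7, 0): LHS = 49, RHS = 49 → holds

5 of 6 pairs satisfy the claim.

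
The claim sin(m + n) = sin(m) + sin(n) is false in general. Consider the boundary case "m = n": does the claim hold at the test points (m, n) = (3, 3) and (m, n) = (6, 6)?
At (3, 3): LHS = sin(6) ≈ -0.2794 ≠ RHS = 2·sin(3) ≈ 0.2822
At (6, 6): LHS = sin(12) ≈ -0.5366 ≠ RHS = 2·sin(6) ≈ -0.5588

Answer: No, fails at both test points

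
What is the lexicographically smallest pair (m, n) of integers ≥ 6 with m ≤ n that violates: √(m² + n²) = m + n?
(m, n) = (6, 6)

Substituting (6, 6) into the claim:
LHS = √(6² + 6²) = 6·√(2) ≈ 8.485
RHS = 6 + 6 = 12

Since LHS ≠ RHS, this pair disproves the claim, and no lexicographically smaller pair (m ≤ n, integers ≥ 6) does.

For instance (13, 13) is also a counterexample (LHS = 13·√(2) ≈ 18.38, RHS = 26), but it's lexicographically larger.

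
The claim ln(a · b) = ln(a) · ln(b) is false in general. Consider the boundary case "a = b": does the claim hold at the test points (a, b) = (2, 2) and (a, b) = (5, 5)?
No, fails at both test points

At (2, 2): LHS = ln(4) ≈ 1.386 ≠ RHS = ln(2)² ≈ 0.4805
At (5, 5): LHS = ln(25) ≈ 3.219 ≠ RHS = ln(5)² ≈ 2.59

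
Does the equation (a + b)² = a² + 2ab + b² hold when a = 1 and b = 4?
Substituting a = 1, b = 4:

LHS = (1 + 4)² = 25
RHS = 1² + 2·1·4 + 4² = 25

LHS = RHS, so the equation holds at this point.

Answer: Holds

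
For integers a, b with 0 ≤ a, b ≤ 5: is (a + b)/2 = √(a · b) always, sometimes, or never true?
Sometimes true

It holds at (a, b) = (4, 4) (both sides equal 4), but fails at (a, b) = (3, 1) (LHS = 2, RHS = √(3) ≈ 1.732).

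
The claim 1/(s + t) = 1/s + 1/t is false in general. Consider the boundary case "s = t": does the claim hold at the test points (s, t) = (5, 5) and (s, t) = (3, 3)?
No, fails at both test points

At (5, 5): LHS = 1/10 ≠ RHS = 2/5
At (3, 3): LHS = 1/6 ≠ RHS = 2/3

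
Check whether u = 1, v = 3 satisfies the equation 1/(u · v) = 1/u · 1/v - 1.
Substituting u = 1, v = 3:

LHS = 1/(1 · 3) = 1/3
RHS = 1/1 · 1/3 - 1 = -2/3

LHS ≠ RHS, so the equation does not hold at this point.

Answer: Fails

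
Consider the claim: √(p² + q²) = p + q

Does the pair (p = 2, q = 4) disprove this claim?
Substituting p = 2, q = 4:
LHS = √(2² + 4²) = 2·√(5) ≈ 4.472
RHS = 2 + 4 = 6

Since LHS ≠ RHS, this pair disproves the claim.

Answer: Yes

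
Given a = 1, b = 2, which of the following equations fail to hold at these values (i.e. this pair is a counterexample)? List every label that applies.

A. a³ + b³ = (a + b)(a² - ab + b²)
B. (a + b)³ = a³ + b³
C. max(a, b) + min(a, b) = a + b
B

Evaluating each claim at the given values:
A. LHS = 9, RHS = 9 → holds here (LHS = RHS)
B. LHS = 27, RHS = 9 → fails here (LHS ≠ RHS)
C. LHS = 3, RHS = 3 → holds here (LHS = RHS)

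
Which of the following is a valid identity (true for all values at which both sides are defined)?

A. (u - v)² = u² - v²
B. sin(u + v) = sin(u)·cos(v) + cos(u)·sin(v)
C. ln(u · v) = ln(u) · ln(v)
B

A: fails at (4, 5) — LHS = 1, RHS = -9.
B: holds — e.g. at (4, 4), both sides equal sin(8) ≈ 0.9894.
C: fails at (6, 7) — LHS = ln(42) ≈ 3.738, RHS = ln(6)·ln(7) ≈ 3.487.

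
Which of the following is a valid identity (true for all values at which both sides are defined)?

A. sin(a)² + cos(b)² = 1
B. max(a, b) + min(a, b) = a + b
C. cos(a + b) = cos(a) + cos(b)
B

A: fails at (4, 5) — LHS = cos(5)² + sin(4)² ≈ 0.6532, RHS = 1.
B: holds — e.g. at (3, 5), both sides equal 8.
C: fails at (1, 3) — LHS = cos(4) ≈ -0.6536, RHS = cos(3) + cos(1) ≈ -0.4497.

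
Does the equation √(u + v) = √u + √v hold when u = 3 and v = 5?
Fails

Substituting u = 3, v = 5:

LHS = √(3 + 5) = 2·√(2) ≈ 2.828
RHS = √3 + √5 = √(3) + √(5) ≈ 3.968

LHS ≠ RHS, so the equation does not hold at this point.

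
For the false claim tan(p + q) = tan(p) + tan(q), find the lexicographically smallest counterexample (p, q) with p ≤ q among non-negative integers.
Substituting (1, 1) into the claim:
LHS = tan(1 + 1) = tan(2) ≈ -2.185
RHS = tan(1) + tan(1) = 2·tan(1) ≈ 3.115

Since LHS ≠ RHS, this pair disproves the claim, and no lexicographically smaller pair (p ≤ q, non-negative integers) does.

For instance (3, 4) is also a counterexample (LHS = tan(7) ≈ 0.8714, RHS = tan(3) + tan(4) ≈ 1.015), but it's lexicographically larger.

Answer: (p, q) = (1, 1)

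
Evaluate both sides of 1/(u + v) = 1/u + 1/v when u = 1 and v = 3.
LHS = 1/(1 + 3) = 1/4
RHS = 1/1 + 1/3 = 4/3

LHS ≠ RHS, so the equation does not hold here.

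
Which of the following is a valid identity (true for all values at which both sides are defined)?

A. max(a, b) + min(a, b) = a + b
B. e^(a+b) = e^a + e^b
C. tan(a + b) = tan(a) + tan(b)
A

A: holds — e.g. at (1, 4), both sides equal 5.
B: fails at (2, 7) — LHS = e^9 ≈ 8103, RHS = e^2 + e^7 ≈ 1104.
C: fails at (4, 6) — LHS = tan(10) ≈ 0.6484, RHS = tan(6) + tan(4) ≈ 0.8668.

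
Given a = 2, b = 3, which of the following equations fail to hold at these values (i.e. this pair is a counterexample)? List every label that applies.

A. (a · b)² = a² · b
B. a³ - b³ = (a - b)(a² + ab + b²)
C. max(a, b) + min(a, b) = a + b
A

Evaluating each claim at the given values:
A. LHS = 36, RHS = 12 → fails here (LHS ≠ RHS)
B. LHS = -19, RHS = -19 → holds here (LHS = RHS)
C. LHS = 5, RHS = 5 → holds here (LHS = RHS)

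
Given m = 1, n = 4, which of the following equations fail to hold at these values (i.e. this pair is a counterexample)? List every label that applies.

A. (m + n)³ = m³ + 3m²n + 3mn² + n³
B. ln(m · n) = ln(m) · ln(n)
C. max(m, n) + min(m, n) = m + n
Evaluating each claim at the given values:
A. LHS = 125, RHS = 125 → holds here (LHS = RHS)
B. LHS = ln(4) ≈ 1.386, RHS = 0 → fails here (LHS ≠ RHS)
C. LHS = 5, RHS = 5 → holds here (LHS = RHS)

Answer: B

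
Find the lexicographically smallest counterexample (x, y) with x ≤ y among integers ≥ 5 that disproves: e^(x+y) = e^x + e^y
Substituting (5, 5) into the claim:
LHS = e^(5+5) = e^10 ≈ 22026.5
RHS = e^5 + e^5 = 2·e^5 ≈ 296.8

Since LHS ≠ RHS, this pair disproves the claim, and no lexicographically smaller pair (x ≤ y, integers ≥ 5) does.

For instance (8, 8) is also a counterexample (LHS = e^16 ≈ 8886110.5, RHS = 2·e^8 ≈ 5962), but it's lexicographically larger.

Answer: (x, y) = (5, 5)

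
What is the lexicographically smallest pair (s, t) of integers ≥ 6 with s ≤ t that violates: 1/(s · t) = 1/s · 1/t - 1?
Substituting (6, 6) into the claim:
LHS = 1/(6 · 6) = 1/36
RHS = 1/6 · 1/6 - 1 = -35/36

Since LHS ≠ RHS, this pair disproves the claim, and no lexicographically smaller pair (s ≤ t, integers ≥ 6) does.

For instance (7, 10) is also a counterexample (LHS = 1/70, RHS = -69/70), but it's lexicographically larger.

Answer: (s, t) = (6, 6)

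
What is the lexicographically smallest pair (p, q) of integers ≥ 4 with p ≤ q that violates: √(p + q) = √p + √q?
Substituting (4, 4) into the claim:
LHS = √(4 + 4) = 2·√(2) ≈ 2.828
RHS = √4 + √4 = 4

Since LHS ≠ RHS, this pair disproves the claim, and no lexicographically smaller pair (p ≤ q, integers ≥ 4) does.

For instance (5, 9) is also a counterexample (LHS = √(14) ≈ 3.742, RHS = √(5) + 3 ≈ 5.236), but it's lexicographically larger.

Answer: (p, q) = (4, 4)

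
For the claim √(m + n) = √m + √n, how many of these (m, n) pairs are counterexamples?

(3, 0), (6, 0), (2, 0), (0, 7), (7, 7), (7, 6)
2

Testing each pair:
(3, 0): LHS = √(3) ≈ 1.732, RHS = √(3) ≈ 1.732 → satisfies claim
(6, 0): LHS = √(6) ≈ 2.449, RHS = √(6) ≈ 2.449 → satisfies claim
(2, 0): LHS = √(2) ≈ 1.414, RHS = √(2) ≈ 1.414 → satisfies claim
(0, 7): LHS = √(7) ≈ 2.646, RHS = √(7) ≈ 2.646 → satisfies claim
(7, 7): LHS = √(14) ≈ 3.742, RHS = 2·√(7) ≈ 5.292 → counterexample
(7, 6): LHS = √(13) ≈ 3.606, RHS = √(6) + √(7) ≈ 5.095 → counterexample

That makes 2 counterexamples.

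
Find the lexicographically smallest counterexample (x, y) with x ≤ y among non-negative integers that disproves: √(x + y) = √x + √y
(x, y) = (1, 1)

At (0, 0): both sides equal 0, so it holds there.
At (0, 4): both sides equal 2, so it holds there.

Substituting (1, 1) into the claim:
LHS = √(1 + 1) = √(2) ≈ 1.414
RHS = √1 + √1 = 2

Since LHS ≠ RHS, this pair disproves the claim, and no lexicographically smaller pair (x ≤ y, non-negative integers) does.

For instance (1, 2) is also a counterexample (LHS = √(3) ≈ 1.732, RHS = 1 + √(2) ≈ 2.414), but it's lexicographically larger.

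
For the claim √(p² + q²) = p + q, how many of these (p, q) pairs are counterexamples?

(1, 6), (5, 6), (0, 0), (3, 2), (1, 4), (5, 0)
4

Testing each pair:
(1, 6): LHS = √(37) ≈ 6.083, RHS = 7 → counterexample
(5, 6): LHS = √(61) ≈ 7.81, RHS = 11 → counterexample
(0, 0): LHS = 0, RHS = 0 → satisfies claim
(3, 2): LHS = √(13) ≈ 3.606, RHS = 5 → counterexample
(1, 4): LHS = √(17) ≈ 4.123, RHS = 5 → counterexample
(5, 0): LHS = 5, RHS = 5 → satisfies claim

That makes 4 counterexamples.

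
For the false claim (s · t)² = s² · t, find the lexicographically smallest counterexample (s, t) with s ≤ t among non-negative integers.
At (0, 0): both sides equal 0, so it holds there.
At (0, 4): both sides equal 0, so it holds there.

Substituting (1, 2) into the claim:
LHS = (1 · 2)² = 4
RHS = 1² · 2 = 2

Since LHS ≠ RHS, this pair disproves the claim, and no lexicographically smaller pair (s ≤ t, non-negative integers) does.

For instance (2, 6) is also a counterexample (LHS = 144, RHS = 24), but it's lexicographically larger.

Answer: (s, t) = (1, 2)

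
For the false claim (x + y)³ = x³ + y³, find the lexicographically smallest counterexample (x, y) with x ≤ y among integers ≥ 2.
(x, y) = (2, 2)

Substituting (2, 2) into the claim:
LHS = (2 + 2)³ = 64
RHS = 2³ + 2³ = 16

Since LHS ≠ RHS, this pair disproves the claim, and no lexicographically smaller pair (x ≤ y, integers ≥ 2) does.

For instance (5, 9) is also a counterexample (LHS = 2744, RHS = 854), but it's lexicographically larger.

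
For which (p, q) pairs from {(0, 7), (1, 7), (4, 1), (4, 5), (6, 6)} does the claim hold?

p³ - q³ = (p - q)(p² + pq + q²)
Testing each pair:
(0, 7): LHS = -343, RHS = -343 → holds
(1, 7): LHS = -342, RHS = -342 → holds
(4, 1): LHS = 63, RHS = 63 → holds
(4, 5): LHS = -61, RHS = -61 → holds
(6, 6): LHS = 0, RHS = 0 → holds

Every pair satisfies the claim.

Answer: All pairs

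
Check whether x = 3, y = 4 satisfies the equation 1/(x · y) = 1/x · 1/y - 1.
Substituting x = 3, y = 4:

LHS = 1/(3 · 4) = 1/12
RHS = 1/3 · 1/4 - 1 = -11/12

LHS ≠ RHS, so the equation does not hold at this point.

Answer: Fails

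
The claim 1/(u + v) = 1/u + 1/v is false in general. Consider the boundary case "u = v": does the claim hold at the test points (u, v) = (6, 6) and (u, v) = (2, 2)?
No, fails at both test points

At (6, 6): LHS = 1/12 ≠ RHS = 1/3
At (2, 2): LHS = 1/4 ≠ RHS = 1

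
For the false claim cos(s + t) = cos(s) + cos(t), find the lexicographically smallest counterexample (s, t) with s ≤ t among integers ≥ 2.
(s, t) = (2, 2)

Substituting (2, 2) into the claim:
LHS = cos(2 + 2) = cos(4) ≈ -0.6536
RHS = cos(2) + cos(2) = 2·cos(2) ≈ -0.8323

Since LHS ≠ RHS, this pair disproves the claim, and no lexicographically smaller pair (s ≤ t, integers ≥ 2) does.

For instance (3, 6) is also a counterexample (LHS = cos(9) ≈ -0.9111, RHS = cos(3) + cos(6) ≈ -0.02982), but it's lexicographically larger.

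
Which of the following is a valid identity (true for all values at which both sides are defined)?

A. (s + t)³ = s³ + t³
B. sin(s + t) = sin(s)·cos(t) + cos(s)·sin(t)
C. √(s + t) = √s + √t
B

A: fails at (3, 3) — LHS = 216, RHS = 54.
B: holds — e.g. at (2, 3), both sides equal sin(5) ≈ -0.9589.
C: fails at (1, 5) — LHS = √(6) ≈ 2.449, RHS = 1 + √(5) ≈ 3.236.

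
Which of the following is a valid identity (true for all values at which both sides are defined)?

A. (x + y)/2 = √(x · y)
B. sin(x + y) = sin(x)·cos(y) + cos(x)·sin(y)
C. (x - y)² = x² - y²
B

A: fails at (1, 2) — LHS = 3/2, RHS = √(2) ≈ 1.414.
B: holds — e.g. at (1, 3), both sides equal sin(4) ≈ -0.7568.
C: fails at (6, 7) — LHS = 1, RHS = -13.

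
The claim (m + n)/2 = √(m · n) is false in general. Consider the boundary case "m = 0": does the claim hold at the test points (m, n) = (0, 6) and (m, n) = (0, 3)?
At (0, 6): LHS = 3 ≠ RHS = 0
At (0, 3): LHS = 3/2 ≠ RHS = 0

Answer: No, fails at both test points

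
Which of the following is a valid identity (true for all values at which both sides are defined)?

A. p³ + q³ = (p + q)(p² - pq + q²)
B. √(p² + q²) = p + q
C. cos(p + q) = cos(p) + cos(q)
A

A: holds — e.g. at (3, 5), both sides equal 152.
B: fails at (4, 5) — LHS = √(41) ≈ 6.403, RHS = 9.
C: fails at (1, 5) — LHS = cos(6) ≈ 0.9602, RHS = cos(5) + cos(1) ≈ 0.824.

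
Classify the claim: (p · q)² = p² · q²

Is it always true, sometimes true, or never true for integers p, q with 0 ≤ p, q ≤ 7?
The identity holds for every pair in the range. For instance at (p, q) = (1, 5): both sides equal 25.

Answer: Always true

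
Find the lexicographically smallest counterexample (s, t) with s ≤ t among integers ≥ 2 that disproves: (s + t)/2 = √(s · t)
Substituting (2, 3) into the claim:
LHS = (2 + 3)/2 = 5/2
RHS = √(2 · 3) = √(6) ≈ 2.449

Since LHS ≠ RHS, this pair disproves the claim, and no lexicographically smaller pair (s ≤ t, integers ≥ 2) does.

For instance (7, 8) is also a counterexample (LHS = 15/2, RHS = 2·√(14) ≈ 7.483), but it's lexicographically larger.

Answer: (s, t) = (2, 3)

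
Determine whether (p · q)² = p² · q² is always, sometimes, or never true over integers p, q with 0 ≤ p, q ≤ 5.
The identity holds for every pair in the range. For instance at (p, q) = (3, 2): both sides equal 36.

Answer: Always true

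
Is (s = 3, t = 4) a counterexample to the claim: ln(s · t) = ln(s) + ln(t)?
Substituting s = 3, t = 4:
LHS = ln(3 · 4) = ln(12) ≈ 2.485
RHS = ln(3) + ln(4) ≈ 2.485

The sides agree, so this pair does not disprove the claim.

Answer: No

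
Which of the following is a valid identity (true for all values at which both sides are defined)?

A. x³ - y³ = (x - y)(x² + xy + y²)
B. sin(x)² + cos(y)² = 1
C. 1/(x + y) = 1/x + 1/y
A

A: holds — e.g. at (4, 6), both sides equal -152.
B: fails at (0, 1) — LHS = cos(1)² ≈ 0.2919, RHS = 1.
C: fails at (3, 3) — LHS = 1/6, RHS = 2/3.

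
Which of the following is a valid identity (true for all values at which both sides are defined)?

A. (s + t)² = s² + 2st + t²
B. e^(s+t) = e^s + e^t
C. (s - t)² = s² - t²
A

A: holds — e.g. at (2, 2), both sides equal 16.
B: fails at (3, 5) — LHS = e^8 ≈ 2981, RHS = e^3 + e^5 ≈ 168.5.
C: fails at (3, 4) — LHS = 1, RHS = -7.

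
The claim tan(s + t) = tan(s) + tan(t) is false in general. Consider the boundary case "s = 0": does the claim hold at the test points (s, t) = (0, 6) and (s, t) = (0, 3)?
At (0, 6): LHS = tan(6) ≈ -0.291, RHS = tan(6) ≈ -0.291 → equal
At (0, 3): LHS = tan(3) ≈ -0.1425, RHS = tan(3) ≈ -0.1425 → equal

So the claim does hold at both of these boundary points, even though it is not an identity.

Answer: Yes, holds at both test points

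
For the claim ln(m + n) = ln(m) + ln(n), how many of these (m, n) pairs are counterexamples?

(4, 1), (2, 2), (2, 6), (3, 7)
3

Testing each pair:
(4, 1): LHS = ln(5) ≈ 1.609, RHS = ln(4) ≈ 1.386 → counterexample
(2, 2): LHS = ln(4) ≈ 1.386, RHS = 2·ln(2) ≈ 1.386 → satisfies claim
(2, 6): LHS = ln(8) ≈ 2.079, RHS = ln(2) + ln(6) ≈ 2.485 → counterexample
(3, 7): LHS = ln(10) ≈ 2.303, RHS = ln(3) + ln(7) ≈ 3.045 → counterexample

That makes 3 counterexamples.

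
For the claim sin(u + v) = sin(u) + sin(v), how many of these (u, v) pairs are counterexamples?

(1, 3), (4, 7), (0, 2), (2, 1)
3

Testing each pair:
(1, 3): LHS = sin(4) ≈ -0.7568, RHS = sin(3) + sin(1) ≈ 0.9826 → counterexample
(4, 7): LHS = sin(11) ≈ -1, RHS = sin(4) + sin(7) ≈ -0.09982 → counterexample
(0, 2): LHS = sin(2) ≈ 0.9093, RHS = sin(2) ≈ 0.9093 → satisfies claim
(2, 1): LHS = sin(3) ≈ 0.1411, RHS = sin(1) + sin(2) ≈ 1.751 → counterexample

That makes 3 counterexamples.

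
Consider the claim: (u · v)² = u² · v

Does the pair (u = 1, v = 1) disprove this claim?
Substituting u = 1, v = 1:
LHS = (1 · 1)² = 1
RHS = 1² · 1 = 1

The sides agree, so this pair does not disprove the claim.

Answer: No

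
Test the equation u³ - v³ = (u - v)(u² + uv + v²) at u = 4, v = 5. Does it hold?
Substituting u = 4, v = 5:

LHS = 4³ - 5³ = -61
RHS = (4 - 5)(4² + 4·5 + 5²) = -61

LHS = RHS, so the equation holds at this point.

Answer: Holds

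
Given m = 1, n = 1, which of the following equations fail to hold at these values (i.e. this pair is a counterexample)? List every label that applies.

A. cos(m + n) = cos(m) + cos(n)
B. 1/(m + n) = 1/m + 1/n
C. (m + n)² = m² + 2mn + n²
Evaluating each claim at the given values:
A. LHS = cos(2) ≈ -0.4161, RHS = 2·cos(1) ≈ 1.081 → fails here (LHS ≠ RHS)
B. LHS = 1/2, RHS = 2 → fails here (LHS ≠ RHS)
C. LHS = 4, RHS = 4 → holds here (LHS = RHS)

Answer: A, B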